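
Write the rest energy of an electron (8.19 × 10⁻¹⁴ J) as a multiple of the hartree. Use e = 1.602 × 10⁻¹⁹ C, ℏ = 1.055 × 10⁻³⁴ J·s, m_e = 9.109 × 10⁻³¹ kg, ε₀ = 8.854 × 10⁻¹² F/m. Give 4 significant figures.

1.881 × 10⁴

hartree: E_h = m_e e⁴/(4πε₀ℏ)² = 4.354 × 10⁻¹⁸ J.
8.19 × 10⁻¹⁴ / 4.354 × 10⁻¹⁸ = 1.881 × 10⁴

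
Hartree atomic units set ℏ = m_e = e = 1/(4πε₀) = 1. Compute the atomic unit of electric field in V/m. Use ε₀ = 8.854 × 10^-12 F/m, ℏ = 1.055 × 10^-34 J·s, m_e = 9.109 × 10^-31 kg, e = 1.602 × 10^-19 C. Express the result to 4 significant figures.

Dimensional analysis gives E_au = E_h/(e a₀) = m_e²e⁵/((4πε₀)³ℏ⁴).
E_h = 4.354 × 10^-18 J
a₀ = 5.297 × 10^-11 m
E_h/(e·a₀) = 5.131 × 10^11 V/m

5.131 × 10^11 V/m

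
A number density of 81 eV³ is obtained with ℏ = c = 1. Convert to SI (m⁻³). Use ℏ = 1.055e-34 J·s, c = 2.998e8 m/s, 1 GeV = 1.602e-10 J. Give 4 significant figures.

1.052e22 m⁻³

Number density is [L]⁻³ = [E]³/(ℏc)³.
1 GeV³ → 1/(ℏc)³ × (1 GeV in J)³ = 1.299e47 m⁻³.
Convert the energy scale: 81 eV³ = 8.10e-26 GeV³.
Result: 8.10e-26 × 1.299e47 = 1.052e22 m⁻³.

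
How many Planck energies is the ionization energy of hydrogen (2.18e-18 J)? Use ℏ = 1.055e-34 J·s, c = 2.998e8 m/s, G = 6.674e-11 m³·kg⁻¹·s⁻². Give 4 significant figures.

Planck energy: E_P = √(ℏc⁵/G) = 1.957e9 J.
2.18e-18 / 1.957e9 = 1.114e-27

1.114e-27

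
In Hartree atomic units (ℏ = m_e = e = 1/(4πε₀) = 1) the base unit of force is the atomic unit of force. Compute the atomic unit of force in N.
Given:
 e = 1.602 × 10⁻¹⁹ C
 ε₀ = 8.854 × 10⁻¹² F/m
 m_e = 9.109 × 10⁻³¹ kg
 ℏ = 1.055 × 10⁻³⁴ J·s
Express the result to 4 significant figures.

8.220 × 10⁻⁸ N

F_au = E_h/a₀ = m_e²e⁶/((4πε₀)³ℏ⁴)
E_h = 4.354 × 10⁻¹⁸ J
a₀ = 5.297 × 10⁻¹¹ m
E_h/a₀ = 8.220 × 10⁻⁸ N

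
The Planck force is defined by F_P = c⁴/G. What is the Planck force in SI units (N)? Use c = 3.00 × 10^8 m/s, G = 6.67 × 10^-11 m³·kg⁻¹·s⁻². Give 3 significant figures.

1.21 × 10^44 N

F_P = c⁴/G
  = 8.10 × 10^33 / 6.67 × 10^-11
  = 1.21 × 10^44 N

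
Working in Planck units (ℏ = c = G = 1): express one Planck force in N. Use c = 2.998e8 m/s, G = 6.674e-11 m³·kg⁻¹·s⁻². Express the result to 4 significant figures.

The unique combination of the constants set to 1 with dimensions of force is F_P = c⁴/G.
  = 8.078e33 / 6.674e-11
  = 1.210e44 N

1.210e44 N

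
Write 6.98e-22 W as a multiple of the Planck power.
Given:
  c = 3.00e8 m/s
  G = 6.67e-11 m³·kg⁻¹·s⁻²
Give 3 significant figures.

1.92e-74

Planck power: P_P = c⁵/G = 3.64e52 W.
6.98e-22 / 3.64e52 = 1.92e-74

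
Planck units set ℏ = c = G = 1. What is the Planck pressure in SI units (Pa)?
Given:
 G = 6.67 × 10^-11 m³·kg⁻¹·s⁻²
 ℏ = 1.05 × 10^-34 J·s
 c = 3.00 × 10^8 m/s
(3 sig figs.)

4.68 × 10^113 Pa

Dimensional analysis gives p_P = c⁷/(ℏG²).
  = 2.19 × 10^59 / 4.67 × 10^-55
  = 4.68 × 10^113 Pa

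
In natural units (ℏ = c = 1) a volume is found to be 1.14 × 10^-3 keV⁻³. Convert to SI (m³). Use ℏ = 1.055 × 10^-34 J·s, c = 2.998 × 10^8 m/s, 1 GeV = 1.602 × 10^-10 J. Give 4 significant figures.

Volume is [L]³ = [E]⁻³·(ℏc)³.
1 GeV⁻³ → (ℏc)³ × (1 GeV in J)⁻³ = 7.696 × 10^-48 m³.
Convert the energy scale: 1.14 × 10^-3 keV⁻³ = 1.14 × 10^15 GeV⁻³.
Result: 1.14 × 10^15 × 7.696 × 10^-48 = 8.773 × 10^-33 m³.

8.773 × 10^-33 m³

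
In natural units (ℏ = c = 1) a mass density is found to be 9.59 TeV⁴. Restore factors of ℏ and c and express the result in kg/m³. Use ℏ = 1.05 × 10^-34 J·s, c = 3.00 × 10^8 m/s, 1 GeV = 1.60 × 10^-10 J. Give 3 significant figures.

Mass density is [E]/(c²[L]³) = [E]⁴/(ℏ³c⁵).
1 GeV⁴ → 1/(ℏ³c⁵) × (1 GeV in J)⁴ = 2.33 × 10^20 kg/m³.
Convert the energy scale: 9.59 TeV⁴ = 9.59 × 10^12 GeV⁴.
Result: 9.59 × 10^12 × 2.33 × 10^20 = 2.23 × 10^33 kg/m³.

2.23 × 10^33 kg/m³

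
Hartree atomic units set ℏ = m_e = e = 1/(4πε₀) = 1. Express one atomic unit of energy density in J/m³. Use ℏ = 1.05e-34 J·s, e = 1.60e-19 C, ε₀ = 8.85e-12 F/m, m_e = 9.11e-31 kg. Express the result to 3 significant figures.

3.01e13 J/m³

The unique combination of the constants set to 1 with dimensions of energy density is u_au = E_h/a₀³ = m_e⁴e¹⁰/((4πε₀)⁵ℏ⁸).
E_h = 4.38e-18 J
a₀ = 5.26e-11 m
E_h/a₀³ = 3.01e13 J/m³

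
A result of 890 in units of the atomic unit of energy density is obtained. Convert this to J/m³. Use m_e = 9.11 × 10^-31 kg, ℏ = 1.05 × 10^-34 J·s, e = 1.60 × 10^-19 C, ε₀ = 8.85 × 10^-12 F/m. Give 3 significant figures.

2.68 × 10^16 J/m³

One atomic unit of energy density: u_au = E_h/a₀³ = m_e⁴e¹⁰/((4πε₀)⁵ℏ⁸) = 3.01 × 10^13 J/m³.
890 × 3.01 × 10^13 J/m³ = 2.68 × 10^16 J/m³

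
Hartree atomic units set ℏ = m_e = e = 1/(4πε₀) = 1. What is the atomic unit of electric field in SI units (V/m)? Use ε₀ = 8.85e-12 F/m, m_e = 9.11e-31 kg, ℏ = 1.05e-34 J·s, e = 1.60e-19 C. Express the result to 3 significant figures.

Dimensional analysis gives E_au = E_h/(e a₀) = m_e²e⁵/((4πε₀)³ℏ⁴).
E_h = 4.38e-18 J
a₀ = 5.26e-11 m
E_h/(e·a₀) = 5.20e11 V/m

5.20e11 V/m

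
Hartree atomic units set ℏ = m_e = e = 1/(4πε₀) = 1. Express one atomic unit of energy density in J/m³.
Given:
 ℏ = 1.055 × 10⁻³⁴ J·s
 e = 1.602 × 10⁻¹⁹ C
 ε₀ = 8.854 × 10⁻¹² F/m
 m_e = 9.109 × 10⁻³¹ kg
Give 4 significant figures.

2.929 × 10¹³ J/m³

From ℏ = m_e = e = 1/(4πε₀) = 1 the energy density scale is u_au = E_h/a₀³ = m_e⁴e¹⁰/((4πε₀)⁵ℏ⁸).
E_h = 4.354 × 10⁻¹⁸ J
a₀ = 5.297 × 10⁻¹¹ m
E_h/a₀³ = 2.929 × 10¹³ J/m³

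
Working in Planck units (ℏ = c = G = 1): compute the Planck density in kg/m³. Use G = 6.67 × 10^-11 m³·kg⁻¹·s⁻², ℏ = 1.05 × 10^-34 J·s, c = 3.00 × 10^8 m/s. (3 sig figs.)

From ℏ = c = G = 1 the density scale is ρ_P = c⁵/(ℏG²).
  = 2.43 × 10^42 / 4.67 × 10^-55
  = 5.20 × 10^96 kg/m³

5.20 × 10^96 kg/m³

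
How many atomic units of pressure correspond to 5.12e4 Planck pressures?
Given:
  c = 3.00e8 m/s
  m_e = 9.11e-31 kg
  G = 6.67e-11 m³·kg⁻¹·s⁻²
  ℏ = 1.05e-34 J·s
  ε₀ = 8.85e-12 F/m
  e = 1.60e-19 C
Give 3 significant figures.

Planck pressure: p_P = c⁷/(ℏG²) = 4.68e113 Pa
atomic unit of pressure: P_au = E_h/a₀³ = m_e⁴e¹⁰/((4πε₀)⁵ℏ⁸) = 3.01e13 Pa
5.12e4 × 4.68e113 / 3.01e13 = 7.96e104

7.96e104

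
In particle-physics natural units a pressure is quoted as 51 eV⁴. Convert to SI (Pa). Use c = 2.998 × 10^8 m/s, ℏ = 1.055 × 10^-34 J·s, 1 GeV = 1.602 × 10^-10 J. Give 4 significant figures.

Pressure is [E]/[L]³ = [E]⁴/(ℏc)³.
1 GeV⁴ → 1/(ℏc)³ × (1 GeV in J)⁴ = 2.082 × 10^37 Pa.
Convert the energy scale: 51 eV⁴ = 5.10 × 10^-35 GeV⁴.
Result: 5.10 × 10^-35 × 2.082 × 10^37 = 1.062 × 10^3 Pa.

1.062 × 10^3 Pa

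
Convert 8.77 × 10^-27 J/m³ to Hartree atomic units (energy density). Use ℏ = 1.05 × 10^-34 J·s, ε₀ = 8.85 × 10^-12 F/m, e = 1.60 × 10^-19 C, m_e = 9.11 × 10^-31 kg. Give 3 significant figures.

atomic unit of energy density: u_au = E_h/a₀³ = m_e⁴e¹⁰/((4πε₀)⁵ℏ⁸) = 3.01 × 10^13 J/m³.
8.77 × 10^-27 / 3.01 × 10^13 = 2.91 × 10^-40

2.91 × 10^-40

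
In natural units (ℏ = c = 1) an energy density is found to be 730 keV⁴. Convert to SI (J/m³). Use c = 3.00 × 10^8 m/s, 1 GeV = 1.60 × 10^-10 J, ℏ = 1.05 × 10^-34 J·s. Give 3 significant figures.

1.53 × 10^16 J/m³

[E]/[L]³ = [E]⁴/(ℏc)³; restore (ℏc)⁻³.
1 GeV⁴ → 1/(ℏc)³ × (1 GeV in J)⁴ = 2.10 × 10^37 J/m³.
Convert the energy scale: 730 keV⁴ = 7.30 × 10^-22 GeV⁴.
Result: 7.30 × 10^-22 × 2.10 × 10^37 = 1.53 × 10^16 J/m³.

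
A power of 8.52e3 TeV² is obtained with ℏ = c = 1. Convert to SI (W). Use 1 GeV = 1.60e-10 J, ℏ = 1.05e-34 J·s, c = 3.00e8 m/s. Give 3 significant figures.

2.08e24 W

Power is [E]/[T] = [E]²/ℏ.
1 GeV² → 1/ℏ × (1 GeV in J)² = 2.44e14 W.
Convert the energy scale: 8.52e3 TeV² = 8.52e9 GeV².
Result: 8.52e9 × 2.44e14 = 2.08e24 W.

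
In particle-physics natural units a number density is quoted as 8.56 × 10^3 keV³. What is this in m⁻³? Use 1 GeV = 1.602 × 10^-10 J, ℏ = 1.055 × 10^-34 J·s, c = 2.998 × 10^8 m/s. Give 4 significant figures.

1.112 × 10^33 m⁻³

Number density is [L]⁻³ = [E]³/(ℏc)³.
1 GeV³ → 1/(ℏc)³ × (1 GeV in J)³ = 1.299 × 10^47 m⁻³.
Convert the energy scale: 8.56 × 10^3 keV³ = 8.56 × 10^-15 GeV³.
Result: 8.56 × 10^-15 × 1.299 × 10^47 = 1.112 × 10^33 m⁻³.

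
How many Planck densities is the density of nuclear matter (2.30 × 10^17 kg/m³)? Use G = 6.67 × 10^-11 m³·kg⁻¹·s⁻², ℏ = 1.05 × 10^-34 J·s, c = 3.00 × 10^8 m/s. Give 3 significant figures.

Planck density: ρ_P = c⁵/(ℏG²) = 5.20 × 10^96 kg/m³.
2.30 × 10^17 / 5.20 × 10^96 = 4.42 × 10^-80

4.42 × 10^-80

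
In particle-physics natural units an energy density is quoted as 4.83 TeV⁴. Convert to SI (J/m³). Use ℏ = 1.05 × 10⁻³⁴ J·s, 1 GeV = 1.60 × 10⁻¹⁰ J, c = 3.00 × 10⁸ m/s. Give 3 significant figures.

1.01 × 10⁵⁰ J/m³

[E]/[L]³ = [E]⁴/(ℏc)³; restore (ℏc)⁻³.
1 GeV⁴ → 1/(ℏc)³ × (1 GeV in J)⁴ = 2.10 × 10³⁷ J/m³.
Convert the energy scale: 4.83 TeV⁴ = 4.83 × 10¹² GeV⁴.
Result: 4.83 × 10¹² × 2.10 × 10³⁷ = 1.01 × 10⁵⁰ J/m³.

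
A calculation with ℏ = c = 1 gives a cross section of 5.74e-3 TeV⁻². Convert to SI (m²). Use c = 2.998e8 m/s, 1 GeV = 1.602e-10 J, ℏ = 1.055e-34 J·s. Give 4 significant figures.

Area is [L]² = [E]⁻²·(ℏc)²; restore (ℏc)².
1 GeV⁻² → (ℏc)² × (1 GeV in J)⁻² = 3.898e-32 m².
Convert the energy scale: 5.74e-3 TeV⁻² = 5.74e-9 GeV⁻².
Result: 5.74e-9 × 3.898e-32 = 2.237e-40 m².

2.237e-40 m²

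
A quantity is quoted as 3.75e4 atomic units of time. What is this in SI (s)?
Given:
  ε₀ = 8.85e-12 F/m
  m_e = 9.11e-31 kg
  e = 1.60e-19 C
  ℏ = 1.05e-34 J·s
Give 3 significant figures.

One atomic unit of time: τ_au = (4πε₀)²ℏ³/(m_e e⁴) = 2.40e-17 s.
3.75e4 × 2.40e-17 s = 8.99e-13 s

8.99e-13 s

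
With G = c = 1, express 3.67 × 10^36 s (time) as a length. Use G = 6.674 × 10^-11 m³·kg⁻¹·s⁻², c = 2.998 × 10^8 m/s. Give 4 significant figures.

1.100 × 10^45 m

Time → length via c.
3.67 × 10^36 s × (c) = 1.100 × 10^45 m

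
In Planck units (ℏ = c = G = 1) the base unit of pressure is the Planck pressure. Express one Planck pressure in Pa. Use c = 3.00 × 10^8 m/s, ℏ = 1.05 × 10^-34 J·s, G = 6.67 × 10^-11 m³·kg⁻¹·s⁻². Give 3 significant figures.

4.68 × 10^113 Pa

p_P = c⁷/(ℏG²)
  = 2.19 × 10^59 / 4.67 × 10^-55
  = 4.68 × 10^113 Pa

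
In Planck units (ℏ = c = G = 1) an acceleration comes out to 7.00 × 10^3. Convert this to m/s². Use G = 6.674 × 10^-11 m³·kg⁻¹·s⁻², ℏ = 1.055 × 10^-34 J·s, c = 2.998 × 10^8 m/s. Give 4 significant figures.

One Planck acceleration: a_P = √(c⁷/(ℏG)) = 5.560 × 10^51 m/s².
7.00 × 10^3 × 5.560 × 10^51 m/s² = 3.892 × 10^55 m/s²

3.892 × 10^55 m/s²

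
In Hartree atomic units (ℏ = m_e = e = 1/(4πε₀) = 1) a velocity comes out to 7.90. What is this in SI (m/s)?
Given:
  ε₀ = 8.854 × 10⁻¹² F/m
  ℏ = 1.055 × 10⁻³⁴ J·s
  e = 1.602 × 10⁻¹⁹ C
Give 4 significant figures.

One atomic unit of velocity: v_au = e²/(4πε₀ℏ) = 2.186 × 10⁶ m/s.
7.90 × 2.186 × 10⁶ m/s = 1.727 × 10⁷ m/s

1.727 × 10⁷ m/s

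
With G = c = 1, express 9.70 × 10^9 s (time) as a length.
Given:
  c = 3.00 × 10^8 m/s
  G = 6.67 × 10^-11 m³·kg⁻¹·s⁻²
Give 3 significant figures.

Time → length via c.
9.70 × 10^9 s × (c) = 2.91 × 10^18 m

2.91 × 10^18 m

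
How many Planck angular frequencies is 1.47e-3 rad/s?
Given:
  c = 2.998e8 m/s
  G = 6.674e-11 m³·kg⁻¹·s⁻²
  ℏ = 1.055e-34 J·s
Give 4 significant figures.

7.926e-47

Planck angular frequency: ω_P = √(c⁵/(ℏG)) = 1.855e43 rad/s.
1.47e-3 / 1.855e43 = 7.926e-47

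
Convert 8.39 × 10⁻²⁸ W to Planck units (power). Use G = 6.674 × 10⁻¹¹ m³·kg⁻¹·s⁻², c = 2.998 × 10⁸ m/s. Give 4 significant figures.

Planck power: P_P = c⁵/G = 3.629 × 10⁵² W.
8.39 × 10⁻²⁸ / 3.629 × 10⁵² = 2.312 × 10⁻⁸⁰

2.312 × 10⁻⁸⁰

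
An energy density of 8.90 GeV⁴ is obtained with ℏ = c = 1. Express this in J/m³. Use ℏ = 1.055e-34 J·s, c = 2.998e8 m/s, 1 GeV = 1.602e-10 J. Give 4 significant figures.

1.853e38 J/m³

[E]/[L]³ = [E]⁴/(ℏc)³; restore (ℏc)⁻³.
1 GeV⁴ → 1/(ℏc)³ × (1 GeV in J)⁴ = 2.082e37 J/m³.
Result: 8.90 × 2.082e37 = 1.853e38 J/m³.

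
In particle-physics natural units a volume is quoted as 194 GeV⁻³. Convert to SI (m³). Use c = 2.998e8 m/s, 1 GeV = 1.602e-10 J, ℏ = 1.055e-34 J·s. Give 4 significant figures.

1.493e-45 m³

Volume is [L]³ = [E]⁻³·(ℏc)³.
1 GeV⁻³ → (ℏc)³ × (1 GeV in J)⁻³ = 7.696e-48 m³.
Result: 194 × 7.696e-48 = 1.493e-45 m³.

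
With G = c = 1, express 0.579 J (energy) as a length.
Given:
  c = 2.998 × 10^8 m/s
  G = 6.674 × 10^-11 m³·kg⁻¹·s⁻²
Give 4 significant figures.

Energy → length via G/c⁴.
0.579 J × (G/c⁴) = 4.783 × 10^-45 m

4.783 × 10^-45 m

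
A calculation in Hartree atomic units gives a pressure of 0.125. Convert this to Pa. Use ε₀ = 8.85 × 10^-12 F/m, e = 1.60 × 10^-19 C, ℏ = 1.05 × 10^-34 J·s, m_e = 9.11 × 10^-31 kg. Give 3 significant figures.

3.77 × 10^12 Pa

One atomic unit of pressure: P_au = E_h/a₀³ = m_e⁴e¹⁰/((4πε₀)⁵ℏ⁸) = 3.01 × 10^13 Pa.
0.125 × 3.01 × 10^13 Pa = 3.77 × 10^12 Pa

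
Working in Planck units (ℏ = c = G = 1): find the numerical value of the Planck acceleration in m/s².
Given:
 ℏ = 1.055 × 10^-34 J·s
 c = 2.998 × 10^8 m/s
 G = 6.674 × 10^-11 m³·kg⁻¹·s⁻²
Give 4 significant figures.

From ℏ = c = G = 1 the acceleration scale is a_P = √(c⁷/(ℏG)).
  = √(3.092 × 10^103)
  = 5.560 × 10^51 m/s²

5.560 × 10^51 m/s²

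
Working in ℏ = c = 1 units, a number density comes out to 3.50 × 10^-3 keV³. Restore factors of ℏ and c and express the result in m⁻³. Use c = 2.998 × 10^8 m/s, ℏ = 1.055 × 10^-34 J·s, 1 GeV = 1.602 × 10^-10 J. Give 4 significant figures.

Number density is [L]⁻³ = [E]³/(ℏc)³.
1 GeV³ → 1/(ℏc)³ × (1 GeV in J)³ = 1.299 × 10^47 m⁻³.
Convert the energy scale: 3.50 × 10^-3 keV³ = 3.50 × 10^-21 GeV³.
Result: 3.50 × 10^-21 × 1.299 × 10^47 = 4.548 × 10^26 m⁻³.

4.548 × 10^26 m⁻³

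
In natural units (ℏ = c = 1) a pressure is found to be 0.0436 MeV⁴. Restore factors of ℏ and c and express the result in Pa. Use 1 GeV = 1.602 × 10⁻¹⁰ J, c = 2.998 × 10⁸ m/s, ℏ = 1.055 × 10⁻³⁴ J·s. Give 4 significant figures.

9.076 × 10²³ Pa

Pressure is [E]/[L]³ = [E]⁴/(ℏc)³.
1 GeV⁴ → 1/(ℏc)³ × (1 GeV in J)⁴ = 2.082 × 10³⁷ Pa.
Convert the energy scale: 0.0436 MeV⁴ = 4.36 × 10⁻¹⁴ GeV⁴.
Result: 4.36 × 10⁻¹⁴ × 2.082 × 10³⁷ = 9.076 × 10²³ Pa.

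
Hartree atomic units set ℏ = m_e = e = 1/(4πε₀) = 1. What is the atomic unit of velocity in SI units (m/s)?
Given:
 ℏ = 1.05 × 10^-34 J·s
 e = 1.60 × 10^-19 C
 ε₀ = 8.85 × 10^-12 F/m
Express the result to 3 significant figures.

The unique combination of the constants set to 1 with dimensions of velocity is v_au = e²/(4πε₀ℏ).
  = 2.56 × 10^-38 / 1.17 × 10^-44
  = 2.19 × 10^6 m/s

2.19 × 10^6 m/s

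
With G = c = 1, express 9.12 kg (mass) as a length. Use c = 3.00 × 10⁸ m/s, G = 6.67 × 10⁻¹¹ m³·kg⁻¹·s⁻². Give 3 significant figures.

6.76 × 10⁻²⁷ m

In G = c = 1 units mass has dimensions of length; the conversion factor is G/c².
9.12 kg × (G/c²) = 6.76 × 10⁻²⁷ m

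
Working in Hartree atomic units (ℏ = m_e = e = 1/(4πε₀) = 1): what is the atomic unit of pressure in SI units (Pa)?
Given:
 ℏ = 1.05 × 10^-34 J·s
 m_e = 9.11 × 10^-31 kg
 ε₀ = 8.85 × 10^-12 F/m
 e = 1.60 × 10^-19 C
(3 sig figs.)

From ℏ = m_e = e = 1/(4πε₀) = 1 the pressure scale is P_au = E_h/a₀³ = m_e⁴e¹⁰/((4πε₀)⁵ℏ⁸).
E_h = 4.38 × 10^-18 J
a₀ = 5.26 × 10^-11 m
E_h/a₀³ = 3.01 × 10^13 Pa

3.01 × 10^13 Pa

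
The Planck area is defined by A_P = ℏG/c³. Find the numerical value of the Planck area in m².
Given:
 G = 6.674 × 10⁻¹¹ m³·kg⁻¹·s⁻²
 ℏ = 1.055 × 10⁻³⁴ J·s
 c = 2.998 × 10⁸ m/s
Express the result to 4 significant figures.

A_P = ℏG/c³
  = 7.041 × 10⁻⁴⁵ / 2.695 × 10²⁵
  = 2.613 × 10⁻⁷⁰ m²

2.613 × 10⁻⁷⁰ m²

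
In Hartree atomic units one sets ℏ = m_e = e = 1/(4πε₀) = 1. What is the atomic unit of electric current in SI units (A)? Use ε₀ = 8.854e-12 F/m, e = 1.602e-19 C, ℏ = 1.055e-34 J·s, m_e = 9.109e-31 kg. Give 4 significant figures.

I_au = e E_h/ℏ = m_e e⁵/((4πε₀)²ℏ³)
E_h = 4.354e-18 J
e·E_h/ℏ = 6.612e-3 A

6.612e-3 A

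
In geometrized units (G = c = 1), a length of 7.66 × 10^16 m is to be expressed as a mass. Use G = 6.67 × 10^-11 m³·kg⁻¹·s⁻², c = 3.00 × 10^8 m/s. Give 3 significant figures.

1.03 × 10^44 kg

Length → mass via c²/G.
7.66 × 10^16 m × (c²/G) = 1.03 × 10^44 kg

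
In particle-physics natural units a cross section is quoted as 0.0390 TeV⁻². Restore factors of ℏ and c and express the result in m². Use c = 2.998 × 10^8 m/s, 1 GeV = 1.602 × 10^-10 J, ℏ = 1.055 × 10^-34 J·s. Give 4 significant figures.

Area is [L]² = [E]⁻²·(ℏc)²; restore (ℏc)².
1 GeV⁻² → (ℏc)² × (1 GeV in J)⁻² = 3.898 × 10^-32 m².
Convert the energy scale: 0.0390 TeV⁻² = 3.90 × 10^-8 GeV⁻².
Result: 3.90 × 10^-8 × 3.898 × 10^-32 = 1.520 × 10^-39 m².

1.520 × 10^-39 m²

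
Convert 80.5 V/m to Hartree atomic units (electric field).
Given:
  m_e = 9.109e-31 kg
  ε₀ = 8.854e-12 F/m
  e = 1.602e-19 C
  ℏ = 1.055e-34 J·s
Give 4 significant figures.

atomic unit of electric field: E_au = E_h/(e a₀) = m_e²e⁵/((4πε₀)³ℏ⁴) = 5.131e11 V/m.
80.5 / 5.131e11 = 1.569e-10

1.569e-10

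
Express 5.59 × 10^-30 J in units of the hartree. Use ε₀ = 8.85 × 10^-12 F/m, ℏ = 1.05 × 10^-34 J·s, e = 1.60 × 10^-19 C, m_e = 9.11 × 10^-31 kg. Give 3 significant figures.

hartree: E_h = m_e e⁴/(4πε₀ℏ)² = 4.38 × 10^-18 J.
5.59 × 10^-30 / 4.38 × 10^-18 = 1.28 × 10^-12

1.28 × 10^-12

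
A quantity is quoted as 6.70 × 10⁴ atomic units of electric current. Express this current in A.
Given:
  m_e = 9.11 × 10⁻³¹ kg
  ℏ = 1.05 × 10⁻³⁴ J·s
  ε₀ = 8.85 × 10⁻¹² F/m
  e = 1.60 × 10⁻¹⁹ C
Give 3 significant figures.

One atomic unit of electric current: I_au = e E_h/ℏ = m_e e⁵/((4πε₀)²ℏ³) = 6.67 × 10⁻³ A.
6.70 × 10⁴ × 6.67 × 10⁻³ A = 447 A

447 A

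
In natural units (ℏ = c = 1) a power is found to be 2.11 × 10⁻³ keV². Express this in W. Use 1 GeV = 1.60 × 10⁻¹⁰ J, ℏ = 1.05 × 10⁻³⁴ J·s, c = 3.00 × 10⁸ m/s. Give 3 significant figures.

Power is [E]/[T] = [E]²/ℏ.
1 GeV² → 1/ℏ × (1 GeV in J)² = 2.44 × 10¹⁴ W.
Convert the energy scale: 2.11 × 10⁻³ keV² = 2.11 × 10⁻¹⁵ GeV².
Result: 2.11 × 10⁻¹⁵ × 2.44 × 10¹⁴ = 0.514 W.

0.514 W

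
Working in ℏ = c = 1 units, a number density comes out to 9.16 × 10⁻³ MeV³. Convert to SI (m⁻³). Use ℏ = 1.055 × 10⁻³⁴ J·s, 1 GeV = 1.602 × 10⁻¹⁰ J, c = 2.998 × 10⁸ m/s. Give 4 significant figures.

1.190 × 10³⁶ m⁻³

Number density is [L]⁻³ = [E]³/(ℏc)³.
1 GeV³ → 1/(ℏc)³ × (1 GeV in J)³ = 1.299 × 10⁴⁷ m⁻³.
Convert the energy scale: 9.16 × 10⁻³ MeV³ = 9.16 × 10⁻¹² GeV³.
Result: 9.16 × 10⁻¹² × 1.299 × 10⁴⁷ = 1.190 × 10³⁶ m⁻³.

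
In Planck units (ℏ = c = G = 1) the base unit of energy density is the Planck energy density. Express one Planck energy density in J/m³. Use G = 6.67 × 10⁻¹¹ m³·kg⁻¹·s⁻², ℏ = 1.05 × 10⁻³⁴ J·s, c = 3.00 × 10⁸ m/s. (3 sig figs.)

4.68 × 10¹¹³ J/m³

u_P = c⁷/(ℏG²)
  = 2.19 × 10⁵⁹ / 4.67 × 10⁻⁵⁵
  = 4.68 × 10¹¹³ J/m³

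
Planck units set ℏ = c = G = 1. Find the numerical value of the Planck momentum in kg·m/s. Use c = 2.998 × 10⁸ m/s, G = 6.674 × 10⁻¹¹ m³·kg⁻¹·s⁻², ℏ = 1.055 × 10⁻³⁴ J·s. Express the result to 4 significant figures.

6.527 kg·m/s

Dimensional analysis gives p_P = √(ℏc³/G).
  = √(42.60)
  = 6.527 kg·m/s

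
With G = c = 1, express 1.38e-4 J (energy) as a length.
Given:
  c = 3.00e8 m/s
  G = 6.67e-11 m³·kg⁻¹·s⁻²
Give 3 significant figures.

Energy → length via G/c⁴.
1.38e-4 J × (G/c⁴) = 1.14e-48 m

1.14e-48 m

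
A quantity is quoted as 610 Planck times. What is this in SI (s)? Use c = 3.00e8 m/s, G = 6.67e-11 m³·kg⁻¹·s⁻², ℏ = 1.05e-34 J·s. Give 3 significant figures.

3.27e-41 s

One Planck time: t_P = √(ℏG/c⁵) = 5.37e-44 s.
610 × 5.37e-44 s = 3.27e-41 s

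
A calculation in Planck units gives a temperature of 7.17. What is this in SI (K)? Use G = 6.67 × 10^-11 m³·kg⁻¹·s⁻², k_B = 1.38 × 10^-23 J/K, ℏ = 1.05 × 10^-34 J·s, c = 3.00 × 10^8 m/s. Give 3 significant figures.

1.02 × 10^33 K

One Planck temperature: T_P = √(ℏc⁵/G) / k_B = 1.42 × 10^32 K.
7.17 × 1.42 × 10^32 K = 1.02 × 10^33 K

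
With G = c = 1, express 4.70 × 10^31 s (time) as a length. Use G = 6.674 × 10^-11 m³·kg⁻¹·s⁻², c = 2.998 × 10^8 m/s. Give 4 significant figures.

Time → length via c.
4.70 × 10^31 s × (c) = 1.409 × 10^40 m

1.409 × 10^40 m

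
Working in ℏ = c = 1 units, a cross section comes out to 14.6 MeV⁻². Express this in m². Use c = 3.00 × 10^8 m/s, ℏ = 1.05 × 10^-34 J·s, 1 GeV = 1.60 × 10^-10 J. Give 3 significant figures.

5.66 × 10^-25 m²

Area is [L]² = [E]⁻²·(ℏc)²; restore (ℏc)².
1 GeV⁻² → (ℏc)² × (1 GeV in J)⁻² = 3.88 × 10^-32 m².
Convert the energy scale: 14.6 MeV⁻² = 1.46 × 10^7 GeV⁻².
Result: 1.46 × 10^7 × 3.88 × 10^-32 = 5.66 × 10^-25 m².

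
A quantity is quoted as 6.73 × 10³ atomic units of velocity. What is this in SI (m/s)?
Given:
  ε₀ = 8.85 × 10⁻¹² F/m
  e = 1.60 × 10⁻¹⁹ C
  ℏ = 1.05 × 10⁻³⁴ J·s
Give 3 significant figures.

One atomic unit of velocity: v_au = e²/(4πε₀ℏ) = 2.19 × 10⁶ m/s.
6.73 × 10³ × 2.19 × 10⁶ m/s = 1.48 × 10¹⁰ m/s

1.48 × 10¹⁰ m/s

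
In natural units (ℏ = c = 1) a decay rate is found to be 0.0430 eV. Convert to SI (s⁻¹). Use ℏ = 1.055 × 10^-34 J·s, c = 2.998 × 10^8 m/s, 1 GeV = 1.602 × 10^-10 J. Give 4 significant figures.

6.529 × 10^13 s⁻¹

A rate is [E]/ℏ; divide by ℏ.
1 GeV → 1/ℏ × (1 GeV in J) = 1.518 × 10^24 s⁻¹.
Convert the energy scale: 0.0430 eV = 4.30 × 10^-11 GeV.
Result: 4.30 × 10^-11 × 1.518 × 10^24 = 6.529 × 10^13 s⁻¹.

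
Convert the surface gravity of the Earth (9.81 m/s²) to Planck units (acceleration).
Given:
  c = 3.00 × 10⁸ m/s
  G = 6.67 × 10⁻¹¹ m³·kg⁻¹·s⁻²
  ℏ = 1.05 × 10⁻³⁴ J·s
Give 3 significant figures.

Planck acceleration: a_P = √(c⁷/(ℏG)) = 5.59 × 10⁵¹ m/s².
9.81 / 5.59 × 10⁵¹ = 1.76 × 10⁻⁵¹

1.76 × 10⁻⁵¹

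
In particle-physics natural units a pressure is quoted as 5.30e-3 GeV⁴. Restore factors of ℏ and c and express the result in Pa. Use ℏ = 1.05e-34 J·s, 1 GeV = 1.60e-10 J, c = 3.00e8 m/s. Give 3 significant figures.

Pressure is [E]/[L]³ = [E]⁴/(ℏc)³.
1 GeV⁴ → 1/(ℏc)³ × (1 GeV in J)⁴ = 2.10e37 Pa.
Result: 5.30e-3 × 2.10e37 = 1.11e35 Pa.

1.11e35 Pa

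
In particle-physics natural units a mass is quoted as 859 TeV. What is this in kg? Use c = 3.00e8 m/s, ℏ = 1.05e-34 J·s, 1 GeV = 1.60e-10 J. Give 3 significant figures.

1.53e-21 kg

Mass is [E]/c²; divide by c².
1 GeV → 1/c² × (1 GeV in J) = 1.78e-27 kg.
Convert the energy scale: 859 TeV = 8.59e5 GeV.
Result: 8.59e5 × 1.78e-27 = 1.53e-21 kg.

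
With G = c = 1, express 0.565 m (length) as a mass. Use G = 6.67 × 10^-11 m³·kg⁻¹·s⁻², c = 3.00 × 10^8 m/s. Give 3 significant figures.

Length → mass via c²/G.
0.565 m × (c²/G) = 7.62 × 10^26 kg

7.62 × 10^26 kg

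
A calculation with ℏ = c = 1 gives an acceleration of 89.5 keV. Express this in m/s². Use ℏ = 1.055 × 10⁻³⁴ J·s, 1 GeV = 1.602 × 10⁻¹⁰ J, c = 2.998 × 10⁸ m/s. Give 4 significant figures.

Acceleration is [L]/[T]² = c·[E]/ℏ.
1 GeV → c/ℏ × (1 GeV in J) = 4.552 × 10³² m/s².
Convert the energy scale: 89.5 keV = 8.95 × 10⁻⁵ GeV.
Result: 8.95 × 10⁻⁵ × 4.552 × 10³² = 4.074 × 10²⁸ m/s².

4.074 × 10²⁸ m/s²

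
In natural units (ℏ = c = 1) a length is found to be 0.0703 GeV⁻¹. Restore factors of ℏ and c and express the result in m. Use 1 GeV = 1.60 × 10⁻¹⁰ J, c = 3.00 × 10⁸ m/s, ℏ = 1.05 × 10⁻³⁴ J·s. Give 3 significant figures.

A length is [E]⁻¹ in ℏ=c=1; restore one factor of ℏc.
1 GeV⁻¹ → ℏc × (1 GeV in J)⁻¹ = 1.97 × 10⁻¹⁶ m.
Result: 0.0703 × 1.97 × 10⁻¹⁶ = 1.38 × 10⁻¹⁷ m.

1.38 × 10⁻¹⁷ m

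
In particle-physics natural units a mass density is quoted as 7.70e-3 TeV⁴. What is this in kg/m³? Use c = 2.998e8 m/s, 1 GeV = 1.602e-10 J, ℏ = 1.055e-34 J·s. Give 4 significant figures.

1.783e30 kg/m³

Mass density is [E]/(c²[L]³) = [E]⁴/(ℏ³c⁵).
1 GeV⁴ → 1/(ℏ³c⁵) × (1 GeV in J)⁴ = 2.316e20 kg/m³.
Convert the energy scale: 7.70e-3 TeV⁴ = 7.70e9 GeV⁴.
Result: 7.70e9 × 2.316e20 = 1.783e30 kg/m³.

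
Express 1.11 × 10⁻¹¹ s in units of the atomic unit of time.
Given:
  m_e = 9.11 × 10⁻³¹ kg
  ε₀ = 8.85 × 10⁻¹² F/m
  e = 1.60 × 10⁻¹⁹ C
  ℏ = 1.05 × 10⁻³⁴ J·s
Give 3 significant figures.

atomic unit of time: τ_au = (4πε₀)²ℏ³/(m_e e⁴) = 2.40 × 10⁻¹⁷ s.
1.11 × 10⁻¹¹ / 2.40 × 10⁻¹⁷ = 4.63 × 10⁵

4.63 × 10⁵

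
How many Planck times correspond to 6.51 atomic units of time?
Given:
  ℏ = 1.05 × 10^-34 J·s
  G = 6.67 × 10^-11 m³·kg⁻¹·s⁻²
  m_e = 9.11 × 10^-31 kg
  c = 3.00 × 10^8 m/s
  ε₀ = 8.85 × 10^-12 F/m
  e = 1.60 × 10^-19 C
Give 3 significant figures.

2.91 × 10^27

atomic unit of time: τ_au = (4πε₀)²ℏ³/(m_e e⁴) = 2.40 × 10^-17 s
Planck time: t_P = √(ℏG/c⁵) = 5.37 × 10^-44 s
6.51 × 2.40 × 10^-17 / 5.37 × 10^-44 = 2.91 × 10^27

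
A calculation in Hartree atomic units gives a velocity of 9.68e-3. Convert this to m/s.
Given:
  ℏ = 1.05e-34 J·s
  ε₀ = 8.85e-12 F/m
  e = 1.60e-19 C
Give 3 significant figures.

One atomic unit of velocity: v_au = e²/(4πε₀ℏ) = 2.19e6 m/s.
9.68e-3 × 2.19e6 m/s = 2.12e4 m/s

2.12e4 m/s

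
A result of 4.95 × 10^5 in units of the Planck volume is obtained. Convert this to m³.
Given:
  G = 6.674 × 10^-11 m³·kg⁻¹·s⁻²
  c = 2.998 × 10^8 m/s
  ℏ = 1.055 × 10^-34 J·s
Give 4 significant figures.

2.091 × 10^-99 m³

One Planck volume: V_P = (ℏG/c³)^(3/2) = 4.224 × 10^-105 m³.
4.95 × 10^5 × 4.224 × 10^-105 m³ = 2.091 × 10^-99 m³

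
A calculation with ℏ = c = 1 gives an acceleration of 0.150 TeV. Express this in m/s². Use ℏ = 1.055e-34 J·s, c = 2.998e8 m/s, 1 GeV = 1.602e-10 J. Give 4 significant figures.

Acceleration is [L]/[T]² = c·[E]/ℏ.
1 GeV → c/ℏ × (1 GeV in J) = 4.552e32 m/s².
Convert the energy scale: 0.150 TeV = 150 GeV.
Result: 150 × 4.552e32 = 6.829e34 m/s².

6.829e34 m/s²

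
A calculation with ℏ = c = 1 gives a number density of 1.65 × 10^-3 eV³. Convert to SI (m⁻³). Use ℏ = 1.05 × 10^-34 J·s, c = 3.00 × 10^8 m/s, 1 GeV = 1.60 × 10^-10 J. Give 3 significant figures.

Number density is [L]⁻³ = [E]³/(ℏc)³.
1 GeV³ → 1/(ℏc)³ × (1 GeV in J)³ = 1.31 × 10^47 m⁻³.
Convert the energy scale: 1.65 × 10^-3 eV³ = 1.65 × 10^-30 GeV³.
Result: 1.65 × 10^-30 × 1.31 × 10^47 = 2.16 × 10^17 m⁻³.

2.16 × 10^17 m⁻³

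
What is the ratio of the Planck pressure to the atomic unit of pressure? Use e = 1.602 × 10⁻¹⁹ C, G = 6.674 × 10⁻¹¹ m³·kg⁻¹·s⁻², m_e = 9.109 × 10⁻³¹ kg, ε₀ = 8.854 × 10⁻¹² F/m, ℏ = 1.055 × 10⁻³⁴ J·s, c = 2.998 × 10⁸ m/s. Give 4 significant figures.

Planck pressure: p_P = c⁷/(ℏG²) = 4.632 × 10¹¹³ Pa
atomic unit of pressure: P_au = E_h/a₀³ = m_e⁴e¹⁰/((4πε₀)⁵ℏ⁸) = 2.929 × 10¹³ Pa
ratio = 4.632 × 10¹¹³ / 2.929 × 10¹³ = 1.581 × 10¹⁰⁰

1.581 × 10¹⁰⁰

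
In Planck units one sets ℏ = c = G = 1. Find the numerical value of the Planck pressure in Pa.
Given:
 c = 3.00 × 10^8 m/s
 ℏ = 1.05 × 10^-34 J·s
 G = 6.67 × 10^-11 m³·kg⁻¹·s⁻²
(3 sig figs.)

p_P = c⁷/(ℏG²)
  = 2.19 × 10^59 / 4.67 × 10^-55
  = 4.68 × 10^113 Pa

4.68 × 10^113 Pa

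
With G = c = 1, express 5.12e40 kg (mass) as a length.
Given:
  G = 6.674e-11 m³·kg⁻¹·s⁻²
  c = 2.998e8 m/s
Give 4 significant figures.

In G = c = 1 units mass has dimensions of length; the conversion factor is G/c².
5.12e40 kg × (G/c²) = 3.802e13 m

3.802e13 m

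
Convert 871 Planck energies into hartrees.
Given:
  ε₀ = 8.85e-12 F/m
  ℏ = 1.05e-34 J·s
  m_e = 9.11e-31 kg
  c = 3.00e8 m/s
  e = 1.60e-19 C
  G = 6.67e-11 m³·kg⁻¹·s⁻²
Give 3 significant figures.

Planck energy: E_P = √(ℏc⁵/G) = 1.96e9 J
hartree: E_h = m_e e⁴/(4πε₀ℏ)² = 4.38e-18 J
871 × 1.96e9 / 4.38e-18 = 3.89e29

3.89e29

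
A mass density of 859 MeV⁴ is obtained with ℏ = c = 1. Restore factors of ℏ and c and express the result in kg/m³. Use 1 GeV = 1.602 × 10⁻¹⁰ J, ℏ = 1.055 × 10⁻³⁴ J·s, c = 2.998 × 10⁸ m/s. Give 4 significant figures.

1.989 × 10¹¹ kg/m³

Mass density is [E]/(c²[L]³) = [E]⁴/(ℏ³c⁵).
1 GeV⁴ → 1/(ℏ³c⁵) × (1 GeV in J)⁴ = 2.316 × 10²⁰ kg/m³.
Convert the energy scale: 859 MeV⁴ = 8.59 × 10⁻¹⁰ GeV⁴.
Result: 8.59 × 10⁻¹⁰ × 2.316 × 10²⁰ = 1.989 × 10¹¹ kg/m³.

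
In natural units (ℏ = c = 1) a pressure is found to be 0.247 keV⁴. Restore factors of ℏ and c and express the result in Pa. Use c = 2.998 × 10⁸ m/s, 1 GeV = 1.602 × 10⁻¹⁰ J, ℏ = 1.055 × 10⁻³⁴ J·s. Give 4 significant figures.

Pressure is [E]/[L]³ = [E]⁴/(ℏc)³.
1 GeV⁴ → 1/(ℏc)³ × (1 GeV in J)⁴ = 2.082 × 10³⁷ Pa.
Convert the energy scale: 0.247 keV⁴ = 2.47 × 10⁻²⁵ GeV⁴.
Result: 2.47 × 10⁻²⁵ × 2.082 × 10³⁷ = 5.142 × 10¹² Pa.

5.142 × 10¹² Pa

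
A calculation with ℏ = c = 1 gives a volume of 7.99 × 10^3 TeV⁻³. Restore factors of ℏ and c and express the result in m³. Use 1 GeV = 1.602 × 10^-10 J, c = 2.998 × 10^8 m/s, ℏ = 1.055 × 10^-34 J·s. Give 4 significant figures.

6.149 × 10^-53 m³

Volume is [L]³ = [E]⁻³·(ℏc)³.
1 GeV⁻³ → (ℏc)³ × (1 GeV in J)⁻³ = 7.696 × 10^-48 m³.
Convert the energy scale: 7.99 × 10^3 TeV⁻³ = 7.99 × 10^-6 GeV⁻³.
Result: 7.99 × 10^-6 × 7.696 × 10^-48 = 6.149 × 10^-53 m³.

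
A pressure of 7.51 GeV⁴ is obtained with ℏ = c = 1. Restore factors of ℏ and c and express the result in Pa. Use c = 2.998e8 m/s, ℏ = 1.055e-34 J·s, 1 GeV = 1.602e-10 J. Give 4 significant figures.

Pressure is [E]/[L]³ = [E]⁴/(ℏc)³.
1 GeV⁴ → 1/(ℏc)³ × (1 GeV in J)⁴ = 2.082e37 Pa.
Result: 7.51 × 2.082e37 = 1.563e38 Pa.

1.563e38 Pa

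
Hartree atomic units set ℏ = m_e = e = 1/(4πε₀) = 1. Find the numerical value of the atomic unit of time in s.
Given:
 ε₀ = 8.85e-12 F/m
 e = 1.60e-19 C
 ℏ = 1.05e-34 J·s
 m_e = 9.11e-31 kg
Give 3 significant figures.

2.40e-17 s

From ℏ = m_e = e = 1/(4πε₀) = 1 the time scale is τ_au = (4πε₀)²ℏ³/(m_e e⁴).
E_h = 4.38e-18 J
ℏ/E_h = 2.40e-17 s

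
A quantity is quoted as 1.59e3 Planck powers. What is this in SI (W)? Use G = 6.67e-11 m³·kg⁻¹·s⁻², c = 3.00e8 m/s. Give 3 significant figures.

One Planck power: P_P = c⁵/G = 3.64e52 W.
1.59e3 × 3.64e52 W = 5.79e55 W

5.79e55 W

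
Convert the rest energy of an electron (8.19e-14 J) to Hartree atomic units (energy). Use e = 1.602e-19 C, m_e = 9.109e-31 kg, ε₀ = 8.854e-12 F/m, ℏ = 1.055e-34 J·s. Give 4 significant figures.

1.881e4

hartree: E_h = m_e e⁴/(4πε₀ℏ)² = 4.354e-18 J.
8.19e-14 / 4.354e-18 = 1.881e4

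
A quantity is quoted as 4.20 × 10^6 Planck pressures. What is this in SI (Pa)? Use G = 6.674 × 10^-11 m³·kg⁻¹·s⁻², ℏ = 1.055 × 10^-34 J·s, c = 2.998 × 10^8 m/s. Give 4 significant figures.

1.946 × 10^120 Pa

One Planck pressure: p_P = c⁷/(ℏG²) = 4.632 × 10^113 Pa.
4.20 × 10^6 × 4.632 × 10^113 Pa = 1.946 × 10^120 Pa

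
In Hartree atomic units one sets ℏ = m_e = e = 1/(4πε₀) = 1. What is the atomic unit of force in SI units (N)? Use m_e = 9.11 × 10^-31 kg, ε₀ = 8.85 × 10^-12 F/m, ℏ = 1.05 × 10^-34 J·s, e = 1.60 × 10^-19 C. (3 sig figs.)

8.33 × 10^-8 N

F_au = E_h/a₀ = m_e²e⁶/((4πε₀)³ℏ⁴)
E_h = 4.38 × 10^-18 J
a₀ = 5.26 × 10^-11 m
E_h/a₀ = 8.33 × 10^-8 N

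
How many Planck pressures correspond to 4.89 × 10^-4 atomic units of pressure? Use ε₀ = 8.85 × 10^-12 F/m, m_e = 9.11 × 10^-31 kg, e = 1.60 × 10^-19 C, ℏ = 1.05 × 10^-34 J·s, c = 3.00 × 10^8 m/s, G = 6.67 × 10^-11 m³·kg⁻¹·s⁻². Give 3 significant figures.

atomic unit of pressure: P_au = E_h/a₀³ = m_e⁴e¹⁰/((4πε₀)⁵ℏ⁸) = 3.01 × 10^13 Pa
Planck pressure: p_P = c⁷/(ℏG²) = 4.68 × 10^113 Pa
4.89 × 10^-4 × 3.01 × 10^13 / 4.68 × 10^113 = 3.15 × 10^-104

3.15 × 10^-104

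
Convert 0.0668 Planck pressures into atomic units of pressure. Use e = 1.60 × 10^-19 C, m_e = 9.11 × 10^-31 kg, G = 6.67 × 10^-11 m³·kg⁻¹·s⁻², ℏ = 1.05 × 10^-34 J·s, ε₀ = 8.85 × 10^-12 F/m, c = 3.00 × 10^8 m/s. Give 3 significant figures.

Planck pressure: p_P = c⁷/(ℏG²) = 4.68 × 10^113 Pa
atomic unit of pressure: P_au = E_h/a₀³ = m_e⁴e¹⁰/((4πε₀)⁵ℏ⁸) = 3.01 × 10^13 Pa
0.0668 × 4.68 × 10^113 / 3.01 × 10^13 = 1.04 × 10^99

1.04 × 10^99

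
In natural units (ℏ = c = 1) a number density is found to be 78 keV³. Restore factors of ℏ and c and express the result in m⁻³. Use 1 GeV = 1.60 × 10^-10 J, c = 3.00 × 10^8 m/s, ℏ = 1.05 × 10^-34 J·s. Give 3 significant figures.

1.02 × 10^31 m⁻³

Number density is [L]⁻³ = [E]³/(ℏc)³.
1 GeV³ → 1/(ℏc)³ × (1 GeV in J)³ = 1.31 × 10^47 m⁻³.
Convert the energy scale: 78 keV³ = 7.80 × 10^-17 GeV³.
Result: 7.80 × 10^-17 × 1.31 × 10^47 = 1.02 × 10^31 m⁻³.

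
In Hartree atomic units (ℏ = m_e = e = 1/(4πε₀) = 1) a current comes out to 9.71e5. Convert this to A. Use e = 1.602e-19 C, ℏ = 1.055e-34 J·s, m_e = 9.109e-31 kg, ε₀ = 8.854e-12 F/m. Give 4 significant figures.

6.420e3 A

One atomic unit of electric current: I_au = e E_h/ℏ = m_e e⁵/((4πε₀)²ℏ³) = 6.612e-3 A.
9.71e5 × 6.612e-3 A = 6.420e3 A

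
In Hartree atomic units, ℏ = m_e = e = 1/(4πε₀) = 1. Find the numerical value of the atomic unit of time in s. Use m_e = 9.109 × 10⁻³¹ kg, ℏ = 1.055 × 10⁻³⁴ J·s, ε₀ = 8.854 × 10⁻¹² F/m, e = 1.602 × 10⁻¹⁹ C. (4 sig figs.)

From ℏ = m_e = e = 1/(4πε₀) = 1 the time scale is τ_au = (4πε₀)²ℏ³/(m_e e⁴).
E_h = 4.354 × 10⁻¹⁸ J
ℏ/E_h = 2.423 × 10⁻¹⁷ s

2.423 × 10⁻¹⁷ s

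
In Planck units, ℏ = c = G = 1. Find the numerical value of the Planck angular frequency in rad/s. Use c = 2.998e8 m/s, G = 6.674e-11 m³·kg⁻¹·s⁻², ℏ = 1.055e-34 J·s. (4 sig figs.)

The unique combination of the constants set to 1 with dimensions of angular frequency is ω_P = √(c⁵/(ℏG)).
  = √(3.440e86)
  = 1.855e43 rad/s

1.855e43 rad/s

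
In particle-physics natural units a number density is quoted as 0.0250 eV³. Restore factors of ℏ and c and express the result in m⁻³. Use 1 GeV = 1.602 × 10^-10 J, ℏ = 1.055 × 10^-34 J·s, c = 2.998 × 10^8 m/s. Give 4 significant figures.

3.248 × 10^18 m⁻³

Number density is [L]⁻³ = [E]³/(ℏc)³.
1 GeV³ → 1/(ℏc)³ × (1 GeV in J)³ = 1.299 × 10^47 m⁻³.
Convert the energy scale: 0.0250 eV³ = 2.50 × 10^-29 GeV³.
Result: 2.50 × 10^-29 × 1.299 × 10^47 = 3.248 × 10^18 m⁻³.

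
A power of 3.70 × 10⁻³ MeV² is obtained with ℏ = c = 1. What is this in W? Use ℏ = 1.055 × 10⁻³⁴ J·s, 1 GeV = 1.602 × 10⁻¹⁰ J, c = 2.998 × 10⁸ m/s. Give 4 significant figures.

Power is [E]/[T] = [E]²/ℏ.
1 GeV² → 1/ℏ × (1 GeV in J)² = 2.433 × 10¹⁴ W.
Convert the energy scale: 3.70 × 10⁻³ MeV² = 3.70 × 10⁻⁹ GeV².
Result: 3.70 × 10⁻⁹ × 2.433 × 10¹⁴ = 9.001 × 10⁵ W.

9.001 × 10⁵ W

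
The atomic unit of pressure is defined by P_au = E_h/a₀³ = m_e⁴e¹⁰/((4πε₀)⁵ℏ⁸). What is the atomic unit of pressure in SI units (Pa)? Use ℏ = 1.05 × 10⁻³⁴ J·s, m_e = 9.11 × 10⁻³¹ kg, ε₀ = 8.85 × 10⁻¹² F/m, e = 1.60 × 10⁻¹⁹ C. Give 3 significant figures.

3.01 × 10¹³ Pa

P_au = E_h/a₀³ = m_e⁴e¹⁰/((4πε₀)⁵ℏ⁸)
E_h = 4.38 × 10⁻¹⁸ J
a₀ = 5.26 × 10⁻¹¹ m
E_h/a₀³ = 3.01 × 10¹³ Pa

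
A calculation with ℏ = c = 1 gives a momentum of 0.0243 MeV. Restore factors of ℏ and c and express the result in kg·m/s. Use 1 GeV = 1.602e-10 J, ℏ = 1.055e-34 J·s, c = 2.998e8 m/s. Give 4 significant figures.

1.298e-23 kg·m/s

Momentum is [E]/c; divide by c.
1 GeV → 1/c × (1 GeV in J) = 5.344e-19 kg·m/s.
Convert the energy scale: 0.0243 MeV = 2.43e-5 GeV.
Result: 2.43e-5 × 5.344e-19 = 1.298e-23 kg·m/s.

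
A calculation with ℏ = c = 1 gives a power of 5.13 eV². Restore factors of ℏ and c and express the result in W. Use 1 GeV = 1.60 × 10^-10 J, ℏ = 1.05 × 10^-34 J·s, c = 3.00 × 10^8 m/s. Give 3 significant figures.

Power is [E]/[T] = [E]²/ℏ.
1 GeV² → 1/ℏ × (1 GeV in J)² = 2.44 × 10^14 W.
Convert the energy scale: 5.13 eV² = 5.13 × 10^-18 GeV².
Result: 5.13 × 10^-18 × 2.44 × 10^14 = 1.25 × 10^-3 W.

1.25 × 10^-3 W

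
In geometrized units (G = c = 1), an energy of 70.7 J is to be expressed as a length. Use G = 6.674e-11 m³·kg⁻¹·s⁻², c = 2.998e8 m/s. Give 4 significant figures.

5.841e-43 m

Energy → length via G/c⁴.
70.7 J × (G/c⁴) = 5.841e-43 m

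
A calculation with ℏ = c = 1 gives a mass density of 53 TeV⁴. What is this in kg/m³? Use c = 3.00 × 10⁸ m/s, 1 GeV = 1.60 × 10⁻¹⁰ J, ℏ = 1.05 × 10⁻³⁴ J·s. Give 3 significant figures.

1.23 × 10³⁴ kg/m³

Mass density is [E]/(c²[L]³) = [E]⁴/(ℏ³c⁵).
1 GeV⁴ → 1/(ℏ³c⁵) × (1 GeV in J)⁴ = 2.33 × 10²⁰ kg/m³.
Convert the energy scale: 53 TeV⁴ = 5.30 × 10¹³ GeV⁴.
Result: 5.30 × 10¹³ × 2.33 × 10²⁰ = 1.23 × 10³⁴ kg/m³.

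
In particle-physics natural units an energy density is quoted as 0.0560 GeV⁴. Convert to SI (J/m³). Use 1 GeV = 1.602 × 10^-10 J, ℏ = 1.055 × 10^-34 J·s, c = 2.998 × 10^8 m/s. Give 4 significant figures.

[E]/[L]³ = [E]⁴/(ℏc)³; restore (ℏc)⁻³.
1 GeV⁴ → 1/(ℏc)³ × (1 GeV in J)⁴ = 2.082 × 10^37 J/m³.
Result: 0.0560 × 2.082 × 10^37 = 1.166 × 10^36 J/m³.

1.166 × 10^36 J/m³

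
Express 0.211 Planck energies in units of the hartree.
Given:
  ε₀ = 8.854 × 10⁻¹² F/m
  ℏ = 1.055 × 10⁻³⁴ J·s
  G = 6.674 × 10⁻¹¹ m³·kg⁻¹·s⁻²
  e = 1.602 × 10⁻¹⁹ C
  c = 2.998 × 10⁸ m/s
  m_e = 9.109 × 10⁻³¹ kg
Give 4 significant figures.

Planck energy: E_P = √(ℏc⁵/G) = 1.957 × 10⁹ J
hartree: E_h = m_e e⁴/(4πε₀ℏ)² = 4.354 × 10⁻¹⁸ J
0.211 × 1.957 × 10⁹ / 4.354 × 10⁻¹⁸ = 9.482 × 10²⁵

9.482 × 10²⁵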